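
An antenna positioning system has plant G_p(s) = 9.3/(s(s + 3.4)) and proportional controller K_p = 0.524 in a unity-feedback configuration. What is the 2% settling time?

From 1 + K_pG_p(s) = 0: s² + 3.4s + 4.873 = 0 ⇒ ω_n = 2.208, ζ = 0.7701.
2% settling time T_s ≈ 4/(ζω_n) = 4/1.7 = 2.35 s.

T_s ≈ 2.35 s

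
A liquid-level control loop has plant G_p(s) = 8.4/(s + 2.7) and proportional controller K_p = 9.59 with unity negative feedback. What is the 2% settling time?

Closed-loop transfer function: T(s) = K_p·G_p(s)/(1 + K_p·G_p(s)) = 80.56/(s + 2.7 + 80.56) = 80.56/(s + 83.26).
Time constant τ = 1/83.26 = 0.01201 s, so the 2% settling time is about 4τ = 0.048 s.

T_s ≈ 0.048 s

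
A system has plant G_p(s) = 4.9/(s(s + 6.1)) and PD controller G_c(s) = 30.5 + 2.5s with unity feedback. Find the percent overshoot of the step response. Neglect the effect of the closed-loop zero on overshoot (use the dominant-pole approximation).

2.82%

Forward path: (30.5 + 2.5s)·4.9/(s(s+6.1)). The closed-loop characteristic equation is s² + (6.1 + 4.9·2.5)s + 4.9·30.5 = 0.
That is s² + 18.35s + 149.5 = 0, so ω_n = 12.22 rad/s and ζ = 18.35/(2·12.22) = 0.7505.
%OS = 100·exp(−πζ/√(1−ζ²)) = 2.82%.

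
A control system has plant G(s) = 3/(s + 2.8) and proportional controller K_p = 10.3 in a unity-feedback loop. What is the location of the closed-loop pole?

Closed-loop transfer function: T(s) = K_p·G(s)/(1 + K_p·G(s)) = 30.9/(s + 2.8 + 30.9) = 30.9/(s + 33.7).
The closed-loop pole is at s = −33.7.

s = -33.7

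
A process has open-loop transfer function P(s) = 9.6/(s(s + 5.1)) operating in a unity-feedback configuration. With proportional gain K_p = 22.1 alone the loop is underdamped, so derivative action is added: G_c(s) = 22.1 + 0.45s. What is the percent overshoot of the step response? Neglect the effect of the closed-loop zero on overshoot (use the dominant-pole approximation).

Forward path: (22.1 + 0.45s)·9.6/(s(s+5.1)). The closed-loop characteristic equation is s² + (5.1 + 9.6·0.45)s + 9.6·22.1 = 0.
That is s² + 9.42s + 212.2 = 0, so ω_n = 14.57 rad/s and ζ = 9.42/(2·14.57) = 0.3234.
%OS = 100·exp(−πζ/√(1−ζ²)) = 34.2%.

34.2%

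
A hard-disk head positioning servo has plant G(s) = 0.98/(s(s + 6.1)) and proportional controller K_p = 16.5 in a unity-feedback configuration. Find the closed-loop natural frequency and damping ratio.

With unity feedback the closed-loop characteristic equation is s² + 6.1s + 16.5·0.98 = s² + 6.1s + 16.17 = 0.
So ω_n² = 16.17 ⇒ ω_n = 4.021 rad/s, and ζ = 6.1/(2ω_n) = 0.758.

ω_n = 4.02 rad/s, ζ = 0.758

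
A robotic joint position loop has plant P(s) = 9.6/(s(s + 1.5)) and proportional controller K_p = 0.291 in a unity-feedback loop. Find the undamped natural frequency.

With unity feedback the closed-loop characteristic equation is s² + 1.5s + 0.291·9.6 = s² + 1.5s + 2.794 = 0.
Matching s² + 2ζω_n s + ω_n²: ω_n = √2.794 = 1.671 rad/s and 2ζω_n = 1.5, so ζ = 1.5/(2·1.671) = 0.449.

ω_n = 1.67 rad/s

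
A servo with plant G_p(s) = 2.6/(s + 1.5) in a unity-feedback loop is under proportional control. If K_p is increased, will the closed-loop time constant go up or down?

decrease

The closed-loop bandwidth 1.5+K_p·2.6 grows with K_p, so τ shrinks.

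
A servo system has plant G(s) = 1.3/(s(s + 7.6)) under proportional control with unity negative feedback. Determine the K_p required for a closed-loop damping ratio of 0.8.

K_p = 17.4

Closed-loop characteristic equation: s² + 7.6s + K_p·1.3 = 0.
So ω_n = √(1.3K_p) and 2ζω_n = 7.6, giving ζ = 7.6/(2√(1.3K_p)).
Setting ζ = 0.8: √(1.3K_p) = 7.6/(2·0.8) = 4.75, so K_p = 22.56/1.3 = 17.4.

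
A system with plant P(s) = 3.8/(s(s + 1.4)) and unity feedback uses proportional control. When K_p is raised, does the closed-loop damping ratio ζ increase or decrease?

decrease

ζ = 1.4/(2√(3.8K_p)); increasing K_p raises the denominator, so ζ falls.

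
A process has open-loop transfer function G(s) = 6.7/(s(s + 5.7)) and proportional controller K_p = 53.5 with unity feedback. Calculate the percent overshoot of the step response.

62%

The closed-loop denominator s² + 5.7s + 358.4 gives ω_n = √358.4 = 18.93 and ζ = 5.7/(2ω_n) = 0.1505.
%OS = 100·exp(−πζ/√(1−ζ²)) = 100·exp(−π·0.1505/√0.9773) = 62%.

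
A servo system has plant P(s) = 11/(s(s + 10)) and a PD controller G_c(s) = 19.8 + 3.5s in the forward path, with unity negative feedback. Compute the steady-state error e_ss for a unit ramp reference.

The loop has one pole at the origin (type 1). Velocity error constant K_v = lim_{s→0} s·G_c(s)P(s) = 19.8·11/10 = 21.78.
Steady-state error to a unit ramp: e_ss = 1/K_v = 0.0459.

0.0459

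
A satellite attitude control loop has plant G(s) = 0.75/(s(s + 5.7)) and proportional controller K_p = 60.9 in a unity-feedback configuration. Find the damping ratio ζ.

With unity feedback the closed-loop characteristic equation is s² + 5.7s + 60.9·0.75 = s² + 5.7s + 45.67 = 0.
So ω_n² = 45.67 ⇒ ω_n = 6.758 rad/s, and ζ = 5.7/(2ω_n) = 0.422.

ζ = 0.422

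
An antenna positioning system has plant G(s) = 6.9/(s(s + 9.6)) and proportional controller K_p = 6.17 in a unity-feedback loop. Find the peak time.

T_p = 0.711 s

From 1 + K_pG(s) = 0: s² + 9.6s + 42.57 = 0 ⇒ ω_n = 6.525, ζ = 0.7357.
Damped frequency ω_d = ω_n√(1−ζ²) = 4.42 rad/s, so peak time T_p = π/ω_d = 0.711 s.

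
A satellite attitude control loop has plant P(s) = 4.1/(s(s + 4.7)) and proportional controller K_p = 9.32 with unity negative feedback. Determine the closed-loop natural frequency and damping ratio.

The closed-loop denominator is s(s+4.7) + 9.32·4.1 = s² + 4.7s + 38.21.
Matching s² + 2ζω_n s + ω_n²: ω_n = √38.21 = 6.182 rad/s and 2ζω_n = 4.7, so ζ = 4.7/(2·6.182) = 0.38.

ω_n = 6.18 rad/s, ζ = 0.38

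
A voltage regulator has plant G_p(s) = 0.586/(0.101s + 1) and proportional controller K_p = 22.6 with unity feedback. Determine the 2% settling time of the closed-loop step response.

T_s ≈ 0.0284 s

Closed loop: T(s) = K_p·G_p/(1+K_p·G_p) = 13.24/(0.101s + 1 + 13.24), with pole at s = −(1 + 13.24)/0.101 = −141.
τ = 1/141 = 0.007091 s, so 2% settling time ≈ 4τ = 0.0284 s.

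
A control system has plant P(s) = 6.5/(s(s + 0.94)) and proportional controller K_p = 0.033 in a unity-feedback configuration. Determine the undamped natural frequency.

ω_n = 0.463 rad/s

With unity feedback the closed-loop characteristic equation is s² + 0.94s + 0.033·6.5 = s² + 0.94s + 0.2145 = 0.
So ω_n² = 0.2145 ⇒ ω_n = 0.4631 rad/s, and ζ = 0.94/(2ω_n) = 1.01.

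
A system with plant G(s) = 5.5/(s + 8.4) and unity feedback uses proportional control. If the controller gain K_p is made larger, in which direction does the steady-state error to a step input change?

e_ss = 1/(1 + K_p·G(0)); a larger K_p raises the denominator, so e_ss decreases.

decrease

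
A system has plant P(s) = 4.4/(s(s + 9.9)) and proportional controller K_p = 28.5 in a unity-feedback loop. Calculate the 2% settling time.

T_s ≈ 0.808 s

From 1 + K_pP(s) = 0: s² + 9.9s + 125.4 = 0 ⇒ ω_n = 11.2, ζ = 0.442.
2% settling time T_s ≈ 4/(ζω_n) = 4/4.95 = 0.808 s.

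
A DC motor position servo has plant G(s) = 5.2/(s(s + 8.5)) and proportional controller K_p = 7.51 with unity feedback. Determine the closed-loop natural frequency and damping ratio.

ω_n = 6.25 rad/s, ζ = 0.68

With unity feedback the closed-loop characteristic equation is s² + 8.5s + 7.51·5.2 = s² + 8.5s + 39.05 = 0.
So ω_n² = 39.05 ⇒ ω_n = 6.249 rad/s, and ζ = 8.5/(2ω_n) = 0.68.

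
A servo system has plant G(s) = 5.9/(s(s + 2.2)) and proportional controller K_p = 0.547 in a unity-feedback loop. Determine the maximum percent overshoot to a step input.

8.78%

Closed-loop characteristic equation: s² + 2.2s + 3.227 = 0, so ω_n = 1.796 rad/s and ζ = 2.2/(2·1.796) = 0.6123.
%OS = 100·exp(−πζ/√(1−ζ²)) = 100·exp(−π·0.6123/√0.6251) = 8.78%.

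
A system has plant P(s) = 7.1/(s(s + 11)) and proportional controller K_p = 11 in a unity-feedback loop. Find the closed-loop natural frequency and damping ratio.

The closed-loop denominator is s(s+11) + 11·7.1 = s² + 11s + 78.1.
So ω_n² = 78.1 ⇒ ω_n = 8.837 rad/s, and ζ = 11/(2ω_n) = 0.622.

ω_n = 8.84 rad/s, ζ = 0.622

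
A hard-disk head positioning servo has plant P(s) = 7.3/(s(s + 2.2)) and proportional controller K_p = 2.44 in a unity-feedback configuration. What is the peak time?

T_p = 0.771 s

From 1 + K_pP(s) = 0: s² + 2.2s + 17.81 = 0 ⇒ ω_n = 4.22, ζ = 0.2606.
Damped frequency ω_d = ω_n√(1−ζ²) = 4.075 rad/s, so peak time T_p = π/ω_d = 0.771 s.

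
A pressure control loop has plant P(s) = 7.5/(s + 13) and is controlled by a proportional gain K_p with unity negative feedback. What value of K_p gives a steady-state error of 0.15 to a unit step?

The loop is type 0, so e_ss(step) = 1/(1 + K_pos) with K_pos = K_p·P(0).
P(0) = 0.5769. Require 1/(1 + K_p·0.5769) = 0.15, so 1 + 0.5769·K_p = 6.667.
K_p = (6.667 − 1)/0.5769 = 9.82.

K_p = 9.82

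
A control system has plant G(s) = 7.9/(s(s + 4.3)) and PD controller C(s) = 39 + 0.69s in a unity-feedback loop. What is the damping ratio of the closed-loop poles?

ζ = 0.278

Forward path: (39 + 0.69s)·7.9/(s(s+4.3)). The closed-loop characteristic equation is s² + (4.3 + 7.9·0.69)s + 7.9·39 = 0.
That is s² + 9.751s + 308.1 = 0, so ω_n = 17.55 rad/s and ζ = 9.751/(2·17.55) = 0.2778.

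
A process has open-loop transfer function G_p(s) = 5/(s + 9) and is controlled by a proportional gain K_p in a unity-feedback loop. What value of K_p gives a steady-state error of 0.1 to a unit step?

The loop is type 0, so e_ss(step) = 1/(1 + K_pos) with K_pos = K_p·G_p(0).
G_p(0) = 0.5556. Require 1/(1 + K_p·0.5556) = 0.1, so 1 + 0.5556·K_p = 10.
K_p = (10 − 1)/0.5556 = 16.2.

K_p = 16.2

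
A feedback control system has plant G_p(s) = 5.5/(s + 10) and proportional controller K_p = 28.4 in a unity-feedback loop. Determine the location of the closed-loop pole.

s = -166.2

Closed-loop transfer function: T(s) = K_p·G_p(s)/(1 + K_p·G_p(s)) = 156.2/(s + 10 + 156.2) = 156.2/(s + 166.2).
The closed-loop pole is at s = −166.2.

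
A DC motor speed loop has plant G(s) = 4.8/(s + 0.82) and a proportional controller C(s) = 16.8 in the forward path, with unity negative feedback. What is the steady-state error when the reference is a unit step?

The loop is type 0. Static position error constant K_pos = C(0)·G(0) = 16.8·5.854 = 98.34.
Steady-state error to a unit step: e_ss = 1/(1+K_pos) = 1/99.34 = 0.0101.

0.0101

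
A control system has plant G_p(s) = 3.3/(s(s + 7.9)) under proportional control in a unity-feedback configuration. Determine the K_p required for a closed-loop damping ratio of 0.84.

Closed-loop characteristic equation: s² + 7.9s + K_p·3.3 = 0.
So ω_n = √(3.3K_p) and 2ζω_n = 7.9, giving ζ = 7.9/(2√(3.3K_p)).
Setting ζ = 0.84: √(3.3K_p) = 7.9/(2·0.84) = 4.702, so K_p = 22.11/3.3 = 6.7.

K_p = 6.7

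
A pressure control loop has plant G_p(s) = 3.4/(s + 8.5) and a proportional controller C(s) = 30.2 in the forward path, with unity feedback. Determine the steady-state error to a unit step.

0.0765

The loop is type 0. Static position error constant K_pos = C(0)·G_p(0) = 30.2·0.4 = 12.08.
Steady-state error to a unit step: e_ss = 1/(1+K_pos) = 1/13.08 = 0.0765.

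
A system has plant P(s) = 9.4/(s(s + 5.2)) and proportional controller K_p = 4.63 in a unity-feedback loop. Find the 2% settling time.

From 1 + K_pP(s) = 0: s² + 5.2s + 43.52 = 0 ⇒ ω_n = 6.597, ζ = 0.3941.
2% settling time T_s ≈ 4/(ζω_n) = 4/2.6 = 1.54 s.

T_s ≈ 1.54 s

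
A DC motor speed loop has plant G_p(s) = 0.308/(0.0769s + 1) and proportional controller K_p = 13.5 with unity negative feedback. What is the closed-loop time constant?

Closed loop: T(s) = K_p·G_p/(1+K_p·G_p) = 4.158/(0.0769s + 1 + 4.158), with pole at s = −(1 + 4.158)/0.0769 = −67.07.
Closed-loop time constant τ = 1/67.07 = 0.0149 s.

τ = 0.0149 s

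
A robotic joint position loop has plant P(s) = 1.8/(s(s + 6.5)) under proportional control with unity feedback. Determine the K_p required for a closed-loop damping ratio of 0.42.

Closed-loop characteristic equation: s² + 6.5s + K_p·1.8 = 0.
So ω_n = √(1.8K_p) and 2ζω_n = 6.5, giving ζ = 6.5/(2√(1.8K_p)).
Setting ζ = 0.42: √(1.8K_p) = 6.5/(2·0.42) = 7.738, so K_p = 59.88/1.8 = 33.3.

K_p = 33.3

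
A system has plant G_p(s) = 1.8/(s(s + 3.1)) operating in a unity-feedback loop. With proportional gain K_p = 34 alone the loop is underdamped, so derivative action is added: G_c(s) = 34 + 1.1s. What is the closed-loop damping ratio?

ζ = 0.325

Forward path: (34 + 1.1s)·1.8/(s(s+3.1)). The closed-loop characteristic equation is s² + (3.1 + 1.8·1.1)s + 1.8·34 = 0.
That is s² + 5.08s + 61.2 = 0, so ω_n = 7.823 rad/s and ζ = 5.08/(2·7.823) = 0.3247.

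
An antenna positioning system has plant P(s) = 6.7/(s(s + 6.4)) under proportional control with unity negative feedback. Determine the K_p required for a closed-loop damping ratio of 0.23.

Closed-loop characteristic equation: s² + 6.4s + K_p·6.7 = 0.
So ω_n = √(6.7K_p) and 2ζω_n = 6.4, giving ζ = 6.4/(2√(6.7K_p)).
Setting ζ = 0.23: √(6.7K_p) = 6.4/(2·0.23) = 13.91, so K_p = 193.6/6.7 = 28.9.

K_p = 28.9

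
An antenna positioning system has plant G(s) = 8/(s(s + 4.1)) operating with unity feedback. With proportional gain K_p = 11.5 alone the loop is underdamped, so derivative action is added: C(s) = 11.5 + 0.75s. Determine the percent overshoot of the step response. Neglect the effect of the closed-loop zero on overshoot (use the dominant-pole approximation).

14.3%

Forward path: (11.5 + 0.75s)·8/(s(s+4.1)). The closed-loop characteristic equation is s² + (4.1 + 8·0.75)s + 8·11.5 = 0.
That is s² + 10.1s + 92 = 0, so ω_n = 9.592 rad/s and ζ = 10.1/(2·9.592) = 0.5265.
%OS = 100·exp(−πζ/√(1−ζ²)) = 14.3%.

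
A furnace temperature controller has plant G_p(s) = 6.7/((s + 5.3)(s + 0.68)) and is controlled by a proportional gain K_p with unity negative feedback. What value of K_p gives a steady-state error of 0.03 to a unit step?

K_p = 17.4

The loop is type 0, so e_ss(step) = 1/(1 + K_pos) with K_pos = K_p·G_p(0).
G_p(0) = 1.859. Require 1/(1 + K_p·1.859) = 0.03, so 1 + 1.859·K_p = 33.33.
K_p = (33.33 − 1)/1.859 = 17.4.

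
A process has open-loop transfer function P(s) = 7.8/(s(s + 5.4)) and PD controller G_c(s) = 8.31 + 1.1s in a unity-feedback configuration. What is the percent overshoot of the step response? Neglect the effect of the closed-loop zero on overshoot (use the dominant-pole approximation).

0.41%

Forward path: (8.31 + 1.1s)·7.8/(s(s+5.4)). The closed-loop characteristic equation is s² + (5.4 + 7.8·1.1)s + 7.8·8.31 = 0.
That is s² + 13.98s + 64.82 = 0, so ω_n = 8.051 rad/s and ζ = 13.98/(2·8.051) = 0.8682.
%OS = 100·exp(−πζ/√(1−ζ²)) = 0.41%.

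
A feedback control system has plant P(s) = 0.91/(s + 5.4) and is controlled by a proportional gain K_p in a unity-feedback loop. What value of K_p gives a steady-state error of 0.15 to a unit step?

The loop is type 0, so e_ss(step) = 1/(1 + K_pos) with K_pos = K_p·P(0).
P(0) = 0.1685. Require 1/(1 + K_p·0.1685) = 0.15, so 1 + 0.1685·K_p = 6.667.
K_p = (6.667 − 1)/0.1685 = 33.6.

K_p = 33.6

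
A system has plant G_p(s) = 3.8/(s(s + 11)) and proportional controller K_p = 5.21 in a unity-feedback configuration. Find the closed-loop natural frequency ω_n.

ω_n = 4.45 rad/s

The closed-loop denominator is s(s+11) + 5.21·3.8 = s² + 11s + 19.8.
Matching s² + 2ζω_n s + ω_n²: ω_n = √19.8 = 4.449 rad/s and 2ζω_n = 11, so ζ = 11/(2·4.449) = 1.24.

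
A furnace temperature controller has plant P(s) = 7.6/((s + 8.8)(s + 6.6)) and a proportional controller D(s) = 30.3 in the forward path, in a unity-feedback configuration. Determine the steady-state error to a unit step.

0.201

The loop is type 0. Static position error constant K_pos = D(0)·P(0) = 30.3·0.1309 = 3.965.
Steady-state error to a unit step: e_ss = 1/(1+K_pos) = 1/4.965 = 0.201.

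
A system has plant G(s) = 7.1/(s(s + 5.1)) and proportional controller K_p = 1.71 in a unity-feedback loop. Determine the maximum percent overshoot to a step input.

Closed-loop characteristic equation: s² + 5.1s + 12.14 = 0, so ω_n = 3.484 rad/s and ζ = 5.1/(2·3.484) = 0.7318.
%OS = 100·exp(−πζ/√(1−ζ²)) = 100·exp(−π·0.7318/√0.4644) = 3.43%.

3.43%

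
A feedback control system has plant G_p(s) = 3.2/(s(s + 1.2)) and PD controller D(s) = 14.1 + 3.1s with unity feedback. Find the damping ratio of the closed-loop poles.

ζ = 0.828

Forward path: (14.1 + 3.1s)·3.2/(s(s+1.2)). The closed-loop characteristic equation is s² + (1.2 + 3.2·3.1)s + 3.2·14.1 = 0.
That is s² + 11.12s + 45.12 = 0, so ω_n = 6.717 rad/s and ζ = 11.12/(2·6.717) = 0.8277.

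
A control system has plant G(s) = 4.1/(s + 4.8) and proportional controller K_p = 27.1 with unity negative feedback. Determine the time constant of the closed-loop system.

τ = 0.00863 s

Closed-loop transfer function: T(s) = K_p·G(s)/(1 + K_p·G(s)) = 111.1/(s + 4.8 + 111.1) = 111.1/(s + 115.9).
Time constant τ = 1/115.9 = 0.00863 s.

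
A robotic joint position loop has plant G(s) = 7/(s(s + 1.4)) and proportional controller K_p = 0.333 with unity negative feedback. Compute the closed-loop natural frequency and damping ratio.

ω_n = 1.53 rad/s, ζ = 0.458

With unity feedback the closed-loop characteristic equation is s² + 1.4s + 0.333·7 = s² + 1.4s + 2.331 = 0.
So ω_n² = 2.331 ⇒ ω_n = 1.527 rad/s, and ζ = 1.4/(2ω_n) = 0.458.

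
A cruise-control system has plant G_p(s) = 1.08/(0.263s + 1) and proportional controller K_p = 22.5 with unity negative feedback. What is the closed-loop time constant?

Closed loop: T(s) = K_p·G_p/(1+K_p·G_p) = 24.3/(0.263s + 1 + 24.3), with pole at s = −(1 + 24.3)/0.263 = −96.2.
Closed-loop time constant τ = 1/96.2 = 0.0104 s.

τ = 0.0104 s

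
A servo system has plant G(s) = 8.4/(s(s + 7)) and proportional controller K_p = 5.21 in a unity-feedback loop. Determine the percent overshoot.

14.1%

The closed-loop denominator s² + 7s + 43.76 gives ω_n = √43.76 = 6.615 and ζ = 7/(2ω_n) = 0.5291.
%OS = 100·exp(−πζ/√(1−ζ²)) = 100·exp(−π·0.5291/√0.7201) = 14.1%.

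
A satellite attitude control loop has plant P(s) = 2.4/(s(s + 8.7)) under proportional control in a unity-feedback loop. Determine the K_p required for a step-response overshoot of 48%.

K_p = 152

From %OS = 100·exp(−πζ/√(1−ζ²)) = 48%, ζ = −ln(0.48)/√(π²+ln²(0.48)) = 0.2275.
Characteristic equation s² + 8.7s + 2.4K_p = 0 gives ζ = 8.7/(2√(2.4K_p)).
Setting ζ = 0.2275: √(2.4K_p) = 8.7/(2·0.2275) = 19.12, so K_p = 365.6/2.4 = 152.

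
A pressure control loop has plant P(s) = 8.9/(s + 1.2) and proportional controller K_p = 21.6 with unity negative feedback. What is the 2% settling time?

Closed-loop transfer function: T(s) = K_p·P(s)/(1 + K_p·P(s)) = 192.2/(s + 1.2 + 192.2) = 192.2/(s + 193.4).
Time constant τ = 1/193.4 = 0.00517 s, so the 2% settling time is about 4τ = 0.0207 s.

T_s ≈ 0.0207 s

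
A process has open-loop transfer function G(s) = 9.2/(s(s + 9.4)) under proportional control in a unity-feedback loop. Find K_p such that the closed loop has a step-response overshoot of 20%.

K_p = 11.5

From %OS = 100·exp(−πζ/√(1−ζ²)) = 20%, ζ = −ln(0.2)/√(π²+ln²(0.2)) = 0.4559.
Characteristic equation s² + 9.4s + 9.2K_p = 0 gives ζ = 9.4/(2√(9.2K_p)).
Setting ζ = 0.4559: √(9.2K_p) = 9.4/(2·0.4559) = 10.31, so K_p = 106.3/9.2 = 11.5.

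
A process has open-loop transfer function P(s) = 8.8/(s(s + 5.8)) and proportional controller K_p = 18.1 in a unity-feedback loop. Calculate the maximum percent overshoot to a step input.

The closed-loop denominator s² + 5.8s + 159.3 gives ω_n = √159.3 = 12.62 and ζ = 5.8/(2ω_n) = 0.2298.
%OS = 100·exp(−πζ/√(1−ζ²)) = 100·exp(−π·0.2298/√0.9472) = 47.6%.

47.6%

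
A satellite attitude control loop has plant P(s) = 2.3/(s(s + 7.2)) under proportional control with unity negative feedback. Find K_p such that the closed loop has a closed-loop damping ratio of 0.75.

K_p = 10

Closed-loop characteristic equation: s² + 7.2s + K_p·2.3 = 0.
So ω_n = √(2.3K_p) and 2ζω_n = 7.2, giving ζ = 7.2/(2√(2.3K_p)).
Setting ζ = 0.75: √(2.3K_p) = 7.2/(2·0.75) = 4.8, so K_p = 23.04/2.3 = 10.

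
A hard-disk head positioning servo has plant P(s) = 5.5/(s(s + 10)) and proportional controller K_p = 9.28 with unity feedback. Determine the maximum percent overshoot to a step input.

Closed-loop characteristic equation: s² + 10s + 51.04 = 0, so ω_n = 7.144 rad/s and ζ = 10/(2·7.144) = 0.6999.
%OS = 100·exp(−πζ/√(1−ζ²)) = 100·exp(−π·0.6999/√0.5102) = 4.6%.

4.6%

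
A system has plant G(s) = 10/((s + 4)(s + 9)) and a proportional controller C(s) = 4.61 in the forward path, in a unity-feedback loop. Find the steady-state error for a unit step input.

The loop is type 0. Static position error constant K_pos = C(0)·G(0) = 4.61·0.2778 = 1.281.
Steady-state error to a unit step: e_ss = 1/(1+K_pos) = 1/2.281 = 0.438.

0.438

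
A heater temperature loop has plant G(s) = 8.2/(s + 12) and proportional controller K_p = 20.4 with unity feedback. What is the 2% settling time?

T_s ≈ 0.0223 s

Closed-loop transfer function: T(s) = K_p·G(s)/(1 + K_p·G(s)) = 167.3/(s + 12 + 167.3) = 167.3/(s + 179.3).
Time constant τ = 1/179.3 = 0.005578 s, so the 2% settling time is about 4τ = 0.0223 s.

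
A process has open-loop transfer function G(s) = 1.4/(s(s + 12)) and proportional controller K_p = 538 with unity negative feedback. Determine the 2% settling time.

Closed-loop characteristic equation: s² + 12s + 753.2 = 0, so ω_n = 27.44 rad/s and ζ = 12/(2·27.44) = 0.2186.
2% settling time T_s ≈ 4/(ζω_n) = 4/6 = 0.667 s.

T_s ≈ 0.667 s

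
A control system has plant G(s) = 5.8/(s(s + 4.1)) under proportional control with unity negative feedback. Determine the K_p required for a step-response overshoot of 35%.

K_p = 7.21

From %OS = 100·exp(−πζ/√(1−ζ²)) = 35%, ζ = −ln(0.35)/√(π²+ln²(0.35)) = 0.3169.
Characteristic equation s² + 4.1s + 5.8K_p = 0 gives ζ = 4.1/(2√(5.8K_p)).
Setting ζ = 0.3169: √(5.8K_p) = 4.1/(2·0.3169) = 6.468, so K_p = 41.84/5.8 = 7.21.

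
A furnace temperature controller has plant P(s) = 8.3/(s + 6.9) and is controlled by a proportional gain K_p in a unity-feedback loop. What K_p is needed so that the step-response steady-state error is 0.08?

For a type-0 loop with proportional control, e_ss = 1/(1 + K_p·P(0)).
P(0) = 1.203. Require 1/(1 + K_p·1.203) = 0.08, so 1 + 1.203·K_p = 12.5.
K_p = (12.5 − 1)/1.203 = 9.56.

K_p = 9.56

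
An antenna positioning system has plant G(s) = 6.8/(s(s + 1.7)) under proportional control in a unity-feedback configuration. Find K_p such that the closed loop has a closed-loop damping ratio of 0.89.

K_p = 0.134

Closed-loop characteristic equation: s² + 1.7s + K_p·6.8 = 0.
So ω_n = √(6.8K_p) and 2ζω_n = 1.7, giving ζ = 1.7/(2√(6.8K_p)).
Setting ζ = 0.89: √(6.8K_p) = 1.7/(2·0.89) = 0.9551, so K_p = 0.9121/6.8 = 0.134.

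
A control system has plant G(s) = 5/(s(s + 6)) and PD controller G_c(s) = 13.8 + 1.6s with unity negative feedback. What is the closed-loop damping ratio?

ζ = 0.843

Forward path: (13.8 + 1.6s)·5/(s(s+6)). The closed-loop characteristic equation is s² + (6 + 5·1.6)s + 5·13.8 = 0.
That is s² + 14s + 69 = 0, so ω_n = 8.307 rad/s and ζ = 14/(2·8.307) = 0.8427.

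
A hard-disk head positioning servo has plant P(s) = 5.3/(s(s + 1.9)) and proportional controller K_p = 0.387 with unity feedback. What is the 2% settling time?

T_s ≈ 4.21 s

The closed-loop denominator s² + 1.9s + 2.051 gives ω_n = √2.051 = 1.432 and ζ = 1.9/(2ω_n) = 0.6633.
2% settling time T_s ≈ 4/(ζω_n) = 4/0.95 = 4.21 s.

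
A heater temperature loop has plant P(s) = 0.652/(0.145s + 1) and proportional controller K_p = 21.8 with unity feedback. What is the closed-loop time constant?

Closed loop: T(s) = K_p·P/(1+K_p·P) = 14.21/(0.145s + 1 + 14.21), with pole at s = −(1 + 14.21)/0.145 = −104.9.
Closed-loop time constant τ = 1/104.9 = 0.00953 s.

τ = 0.00953 s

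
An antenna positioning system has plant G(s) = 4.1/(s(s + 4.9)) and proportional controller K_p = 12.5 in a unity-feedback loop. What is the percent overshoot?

31.8%

From 1 + K_pG(s) = 0: s² + 4.9s + 51.25 = 0 ⇒ ω_n = 7.159, ζ = 0.3422.
%OS = 100·exp(−πζ/√(1−ζ²)) = 100·exp(−π·0.3422/√0.8829) = 31.8%.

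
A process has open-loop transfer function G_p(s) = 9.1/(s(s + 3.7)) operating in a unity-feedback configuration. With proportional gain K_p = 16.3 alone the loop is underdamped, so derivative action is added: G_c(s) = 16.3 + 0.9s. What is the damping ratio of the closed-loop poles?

ζ = 0.488

Forward path: (16.3 + 0.9s)·9.1/(s(s+3.7)). The closed-loop characteristic equation is s² + (3.7 + 9.1·0.9)s + 9.1·16.3 = 0.
That is s² + 11.89s + 148.3 = 0, so ω_n = 12.18 rad/s and ζ = 11.89/(2·12.18) = 0.4881.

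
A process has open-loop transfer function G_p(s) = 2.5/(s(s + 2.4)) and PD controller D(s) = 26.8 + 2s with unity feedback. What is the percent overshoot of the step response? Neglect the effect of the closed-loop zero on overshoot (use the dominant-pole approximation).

Forward path: (26.8 + 2s)·2.5/(s(s+2.4)). The closed-loop characteristic equation is s² + (2.4 + 2.5·2)s + 2.5·26.8 = 0.
That is s² + 7.4s + 67 = 0, so ω_n = 8.185 rad/s and ζ = 7.4/(2·8.185) = 0.452.
%OS = 100·exp(−πζ/√(1−ζ²)) = 20.4%.

20.4%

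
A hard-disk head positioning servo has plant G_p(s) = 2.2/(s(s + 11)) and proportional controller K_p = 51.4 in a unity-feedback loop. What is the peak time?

Closed-loop characteristic equation: s² + 11s + 113.1 = 0, so ω_n = 10.63 rad/s and ζ = 11/(2·10.63) = 0.5172.
Damped frequency ω_d = ω_n√(1−ζ²) = 9.101 rad/s, so peak time T_p = π/ω_d = 0.345 s.

T_p = 0.345 s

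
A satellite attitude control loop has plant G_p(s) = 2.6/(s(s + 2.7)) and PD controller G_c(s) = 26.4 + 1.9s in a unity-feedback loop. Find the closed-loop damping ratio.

ζ = 0.461

Forward path: (26.4 + 1.9s)·2.6/(s(s+2.7)). The closed-loop characteristic equation is s² + (2.7 + 2.6·1.9)s + 2.6·26.4 = 0.
That is s² + 7.64s + 68.64 = 0, so ω_n = 8.285 rad/s and ζ = 7.64/(2·8.285) = 0.4611.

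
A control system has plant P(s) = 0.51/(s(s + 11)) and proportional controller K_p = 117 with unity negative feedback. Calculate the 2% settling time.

Closed-loop characteristic equation: s² + 11s + 59.67 = 0, so ω_n = 7.725 rad/s and ζ = 11/(2·7.725) = 0.712.
2% settling time T_s ≈ 4/(ζω_n) = 4/5.5 = 0.727 s.

T_s ≈ 0.727 s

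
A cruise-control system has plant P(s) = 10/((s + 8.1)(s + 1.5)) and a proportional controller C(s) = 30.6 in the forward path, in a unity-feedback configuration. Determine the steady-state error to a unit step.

The loop is type 0. Static position error constant K_pos = C(0)·P(0) = 30.6·0.823 = 25.19.
Steady-state error to a unit step: e_ss = 1/(1+K_pos) = 1/26.19 = 0.0382.

0.0382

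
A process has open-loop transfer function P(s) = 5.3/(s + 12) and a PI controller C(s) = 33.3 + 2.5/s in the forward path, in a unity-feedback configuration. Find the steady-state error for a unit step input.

The open loop C(s)P(s) has a pole at the origin (type 1), so the static position error constant is infinite and e_ss = 1/(1+∞) = 0.

0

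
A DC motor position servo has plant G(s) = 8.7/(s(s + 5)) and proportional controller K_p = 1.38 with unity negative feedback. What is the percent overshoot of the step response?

3.79%

From 1 + K_pG(s) = 0: s² + 5s + 12.01 = 0 ⇒ ω_n = 3.465, ζ = 0.7215.
%OS = 100·exp(−πζ/√(1−ζ²)) = 100·exp(−π·0.7215/√0.4794) = 3.79%.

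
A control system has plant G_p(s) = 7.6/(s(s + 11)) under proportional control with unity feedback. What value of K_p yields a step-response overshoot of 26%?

From %OS = 100·exp(−πζ/√(1−ζ²)) = 26%, ζ = −ln(0.26)/√(π²+ln²(0.26)) = 0.3941.
Characteristic equation s² + 11s + 7.6K_p = 0 gives ζ = 11/(2√(7.6K_p)).
Setting ζ = 0.3941: √(7.6K_p) = 11/(2·0.3941) = 13.96, so K_p = 194.8/7.6 = 25.6.

K_p = 25.6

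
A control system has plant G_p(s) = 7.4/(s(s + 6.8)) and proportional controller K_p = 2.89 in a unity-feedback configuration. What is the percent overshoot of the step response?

From 1 + K_pG_p(s) = 0: s² + 6.8s + 21.39 = 0 ⇒ ω_n = 4.624, ζ = 0.7352.
%OS = 100·exp(−πζ/√(1−ζ²)) = 100·exp(−π·0.7352/√0.4595) = 3.31%.

3.31%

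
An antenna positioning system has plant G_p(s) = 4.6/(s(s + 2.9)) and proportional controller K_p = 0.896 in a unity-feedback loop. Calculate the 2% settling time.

Closed-loop characteristic equation: s² + 2.9s + 4.122 = 0, so ω_n = 2.03 rad/s and ζ = 2.9/(2·2.03) = 0.7142.
2% settling time T_s ≈ 4/(ζω_n) = 4/1.45 = 2.76 s.

T_s ≈ 2.76 s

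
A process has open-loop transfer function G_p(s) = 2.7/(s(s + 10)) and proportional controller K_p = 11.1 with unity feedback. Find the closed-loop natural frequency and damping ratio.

1 + K_p·G_p(s) = 0 gives s² + 10s + 29.97 = 0.
Matching s² + 2ζω_n s + ω_n²: ω_n = √29.97 = 5.474 rad/s and 2ζω_n = 10, so ζ = 10/(2·5.474) = 0.913.

ω_n = 5.47 rad/s, ζ = 0.913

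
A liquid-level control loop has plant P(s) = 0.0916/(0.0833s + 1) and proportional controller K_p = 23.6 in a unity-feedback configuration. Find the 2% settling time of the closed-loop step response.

T_s ≈ 0.105 s

Closed loop: T(s) = K_p·P/(1+K_p·P) = 2.162/(0.0833s + 1 + 2.162), with pole at s = −(1 + 2.162)/0.0833 = −37.96.
τ = 1/37.96 = 0.02635 s, so 2% settling time ≈ 4τ = 0.105 s.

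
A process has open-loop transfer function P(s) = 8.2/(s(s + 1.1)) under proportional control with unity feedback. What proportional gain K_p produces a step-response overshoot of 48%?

From %OS = 100·exp(−πζ/√(1−ζ²)) = 48%, ζ = −ln(0.48)/√(π²+ln²(0.48)) = 0.2275.
Characteristic equation s² + 1.1s + 8.2K_p = 0 gives ζ = 1.1/(2√(8.2K_p)).
Setting ζ = 0.2275: √(8.2K_p) = 1.1/(2·0.2275) = 2.418, so K_p = 5.845/8.2 = 0.713.

K_p = 0.713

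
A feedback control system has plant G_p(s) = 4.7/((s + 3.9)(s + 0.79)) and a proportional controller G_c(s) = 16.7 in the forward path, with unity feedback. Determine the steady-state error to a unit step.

The loop is type 0. Static position error constant K_pos = G_c(0)·G_p(0) = 16.7·1.525 = 25.48.
Steady-state error to a unit step: e_ss = 1/(1+K_pos) = 1/26.48 = 0.0378.

0.0378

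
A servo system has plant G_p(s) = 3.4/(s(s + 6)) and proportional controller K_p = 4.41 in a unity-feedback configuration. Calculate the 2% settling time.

T_s ≈ 1.33 s

From 1 + K_pG_p(s) = 0: s² + 6s + 14.99 = 0 ⇒ ω_n = 3.872, ζ = 0.7748.
2% settling time T_s ≈ 4/(ζω_n) = 4/3 = 1.33 s.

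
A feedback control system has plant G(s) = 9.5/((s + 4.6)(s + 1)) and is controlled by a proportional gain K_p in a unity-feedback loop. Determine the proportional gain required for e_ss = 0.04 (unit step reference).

For a type-0 loop with proportional control, e_ss = 1/(1 + K_p·G(0)).
G(0) = 2.065. Require 1/(1 + K_p·2.065) = 0.04, so 1 + 2.065·K_p = 25.
K_p = (25 − 1)/2.065 = 11.6.

K_p = 11.6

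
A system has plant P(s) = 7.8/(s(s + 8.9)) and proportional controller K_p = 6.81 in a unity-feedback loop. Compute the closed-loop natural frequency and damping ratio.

1 + K_p·P(s) = 0 gives s² + 8.9s + 53.12 = 0.
So ω_n² = 53.12 ⇒ ω_n = 7.288 rad/s, and ζ = 8.9/(2ω_n) = 0.611.

ω_n = 7.29 rad/s, ζ = 0.611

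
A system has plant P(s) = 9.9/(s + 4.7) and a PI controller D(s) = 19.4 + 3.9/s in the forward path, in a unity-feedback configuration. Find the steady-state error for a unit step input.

0

The open loop D(s)P(s) has a pole at the origin (type 1), so the static position error constant is infinite and e_ss = 1/(1+∞) = 0.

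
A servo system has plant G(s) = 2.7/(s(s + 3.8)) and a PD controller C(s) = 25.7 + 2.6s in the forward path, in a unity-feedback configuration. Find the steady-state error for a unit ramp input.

The loop has one pole at the origin (type 1). Velocity error constant K_v = lim_{s→0} s·C(s)G(s) = 25.7·2.7/3.8 = 18.26.
Steady-state error to a unit ramp: e_ss = 1/K_v = 0.0548.

0.0548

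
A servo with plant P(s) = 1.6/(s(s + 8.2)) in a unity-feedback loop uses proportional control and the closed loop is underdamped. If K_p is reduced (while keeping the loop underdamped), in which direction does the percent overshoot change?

ζ = 8.2/(2√(1.6K_p)) rises as K_p falls; higher damping means less overshoot.

decrease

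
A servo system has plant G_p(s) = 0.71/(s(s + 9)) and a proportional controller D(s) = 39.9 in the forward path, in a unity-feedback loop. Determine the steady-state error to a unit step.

0

The open loop D(s)G_p(s) has a pole at the origin (type 1), so the static position error constant is infinite and e_ss = 1/(1+∞) = 0.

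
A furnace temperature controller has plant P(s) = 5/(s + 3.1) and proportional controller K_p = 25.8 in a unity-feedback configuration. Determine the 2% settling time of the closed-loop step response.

T_s ≈ 0.0303 s

Closed-loop transfer function: T(s) = K_p·P(s)/(1 + K_p·P(s)) = 129/(s + 3.1 + 129) = 129/(s + 132.1).
Time constant τ = 1/132.1 = 0.00757 s, so the 2% settling time is about 4τ = 0.0303 s.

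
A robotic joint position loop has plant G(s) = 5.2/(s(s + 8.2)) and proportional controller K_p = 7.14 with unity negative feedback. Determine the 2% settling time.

T_s ≈ 0.976 s

The closed-loop denominator s² + 8.2s + 37.13 gives ω_n = √37.13 = 6.093 and ζ = 8.2/(2ω_n) = 0.6729.
2% settling time T_s ≈ 4/(ζω_n) = 4/4.1 = 0.976 s.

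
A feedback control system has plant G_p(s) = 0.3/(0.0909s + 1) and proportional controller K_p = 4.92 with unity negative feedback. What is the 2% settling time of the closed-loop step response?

T_s ≈ 0.147 s

Closed loop: T(s) = K_p·G_p/(1+K_p·G_p) = 1.476/(0.0909s + 1 + 1.476), with pole at s = −(1 + 1.476)/0.0909 = −27.24.
τ = 1/27.24 = 0.03671 s, so 2% settling time ≈ 4τ = 0.147 s.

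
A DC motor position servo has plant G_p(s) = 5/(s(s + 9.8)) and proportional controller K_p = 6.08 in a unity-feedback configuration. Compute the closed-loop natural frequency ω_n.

With unity feedback the closed-loop characteristic equation is s² + 9.8s + 6.08·5 = s² + 9.8s + 30.4 = 0.
Matching s² + 2ζω_n s + ω_n²: ω_n = √30.4 = 5.514 rad/s and 2ζω_n = 9.8, so ζ = 9.8/(2·5.514) = 0.889.

ω_n = 5.51 rad/s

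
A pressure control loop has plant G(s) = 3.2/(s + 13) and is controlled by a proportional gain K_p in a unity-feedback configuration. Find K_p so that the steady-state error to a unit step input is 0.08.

K_p = 46.7

The loop is type 0, so e_ss(step) = 1/(1 + K_pos) with K_pos = K_p·G(0).
G(0) = 0.2462. Require 1/(1 + K_p·0.2462) = 0.08, so 1 + 0.2462·K_p = 12.5.
K_p = (12.5 − 1)/0.2462 = 46.7.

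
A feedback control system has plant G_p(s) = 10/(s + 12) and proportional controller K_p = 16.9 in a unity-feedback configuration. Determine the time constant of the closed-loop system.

τ = 0.00552 s

Closed-loop transfer function: T(s) = K_p·G_p(s)/(1 + K_p·G_p(s)) = 169/(s + 12 + 169) = 169/(s + 181).
Time constant τ = 1/181 = 0.00552 s.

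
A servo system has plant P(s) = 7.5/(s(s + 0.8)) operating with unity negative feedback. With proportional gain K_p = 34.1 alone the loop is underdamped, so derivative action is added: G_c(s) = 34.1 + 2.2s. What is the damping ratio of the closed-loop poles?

Forward path: (34.1 + 2.2s)·7.5/(s(s+0.8)). The closed-loop characteristic equation is s² + (0.8 + 7.5·2.2)s + 7.5·34.1 = 0.
That is s² + 17.3s + 255.8 = 0, so ω_n = 15.99 rad/s and ζ = 17.3/(2·15.99) = 0.5409.

ζ = 0.541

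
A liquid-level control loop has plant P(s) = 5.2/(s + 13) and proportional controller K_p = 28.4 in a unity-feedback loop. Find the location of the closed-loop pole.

s = -160.7

Closed-loop transfer function: T(s) = K_p·P(s)/(1 + K_p·P(s)) = 147.7/(s + 13 + 147.7) = 147.7/(s + 160.7).
The closed-loop pole is at s = −160.7.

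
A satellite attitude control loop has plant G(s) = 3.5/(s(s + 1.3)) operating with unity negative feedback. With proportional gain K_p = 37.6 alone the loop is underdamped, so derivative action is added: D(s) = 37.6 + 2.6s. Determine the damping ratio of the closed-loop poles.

ζ = 0.453

Forward path: (37.6 + 2.6s)·3.5/(s(s+1.3)). The closed-loop characteristic equation is s² + (1.3 + 3.5·2.6)s + 3.5·37.6 = 0.
That is s² + 10.4s + 131.6 = 0, so ω_n = 11.47 rad/s and ζ = 10.4/(2·11.47) = 0.4533.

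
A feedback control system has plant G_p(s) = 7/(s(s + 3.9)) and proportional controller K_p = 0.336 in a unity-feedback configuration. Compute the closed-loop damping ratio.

1 + K_p·G_p(s) = 0 gives s² + 3.9s + 2.352 = 0.
So ω_n² = 2.352 ⇒ ω_n = 1.534 rad/s, and ζ = 3.9/(2ω_n) = 1.27.

ζ = 1.27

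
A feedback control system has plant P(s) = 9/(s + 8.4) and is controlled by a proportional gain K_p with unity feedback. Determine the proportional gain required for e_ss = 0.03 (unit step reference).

K_p = 30.2

For a type-0 loop with proportional control, e_ss = 1/(1 + K_p·P(0)).
P(0) = 1.071. Require 1/(1 + K_p·1.071) = 0.03, so 1 + 1.071·K_p = 33.33.
K_p = (33.33 − 1)/1.071 = 30.2.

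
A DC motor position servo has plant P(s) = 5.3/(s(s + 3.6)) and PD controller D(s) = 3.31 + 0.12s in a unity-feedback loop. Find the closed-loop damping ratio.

Forward path: (3.31 + 0.12s)·5.3/(s(s+3.6)). The closed-loop characteristic equation is s² + (3.6 + 5.3·0.12)s + 5.3·3.31 = 0.
That is s² + 4.236s + 17.54 = 0, so ω_n = 4.188 rad/s and ζ = 4.236/(2·4.188) = 0.5057.

ζ = 0.506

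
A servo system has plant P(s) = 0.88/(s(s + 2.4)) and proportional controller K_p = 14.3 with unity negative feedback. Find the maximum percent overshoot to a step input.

32.3%

From 1 + K_pP(s) = 0: s² + 2.4s + 12.58 = 0 ⇒ ω_n = 3.547, ζ = 0.3383.
%OS = 100·exp(−πζ/√(1−ζ²)) = 100·exp(−π·0.3383/√0.8856) = 32.3%.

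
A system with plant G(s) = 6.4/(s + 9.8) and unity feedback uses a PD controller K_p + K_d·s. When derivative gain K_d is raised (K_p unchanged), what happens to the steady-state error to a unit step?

At s = 0 the derivative term contributes nothing: C(0) = K_p regardless of K_d, so K_pos = K_p·G(0) and e_ss are unchanged.

unchanged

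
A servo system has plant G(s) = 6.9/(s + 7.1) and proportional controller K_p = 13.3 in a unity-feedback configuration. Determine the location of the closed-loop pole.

Closed-loop transfer function: T(s) = K_p·G(s)/(1 + K_p·G(s)) = 91.77/(s + 7.1 + 91.77) = 91.77/(s + 98.87).
The closed-loop pole is at s = −98.87.

s = -98.87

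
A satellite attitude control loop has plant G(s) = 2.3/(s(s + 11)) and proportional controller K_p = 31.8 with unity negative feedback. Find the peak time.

T_p = 0.48 s

Closed-loop characteristic equation: s² + 11s + 73.14 = 0, so ω_n = 8.552 rad/s and ζ = 11/(2·8.552) = 0.6431.
Damped frequency ω_d = ω_n√(1−ζ²) = 6.549 rad/s, so peak time T_p = π/ω_d = 0.48 s.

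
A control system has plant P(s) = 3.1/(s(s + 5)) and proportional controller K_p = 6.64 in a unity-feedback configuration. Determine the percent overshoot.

The closed-loop denominator s² + 5s + 20.58 gives ω_n = √20.58 = 4.537 and ζ = 5/(2ω_n) = 0.551.
%OS = 100·exp(−πζ/√(1−ζ²)) = 100·exp(−π·0.551/√0.6964) = 12.6%.

12.6%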